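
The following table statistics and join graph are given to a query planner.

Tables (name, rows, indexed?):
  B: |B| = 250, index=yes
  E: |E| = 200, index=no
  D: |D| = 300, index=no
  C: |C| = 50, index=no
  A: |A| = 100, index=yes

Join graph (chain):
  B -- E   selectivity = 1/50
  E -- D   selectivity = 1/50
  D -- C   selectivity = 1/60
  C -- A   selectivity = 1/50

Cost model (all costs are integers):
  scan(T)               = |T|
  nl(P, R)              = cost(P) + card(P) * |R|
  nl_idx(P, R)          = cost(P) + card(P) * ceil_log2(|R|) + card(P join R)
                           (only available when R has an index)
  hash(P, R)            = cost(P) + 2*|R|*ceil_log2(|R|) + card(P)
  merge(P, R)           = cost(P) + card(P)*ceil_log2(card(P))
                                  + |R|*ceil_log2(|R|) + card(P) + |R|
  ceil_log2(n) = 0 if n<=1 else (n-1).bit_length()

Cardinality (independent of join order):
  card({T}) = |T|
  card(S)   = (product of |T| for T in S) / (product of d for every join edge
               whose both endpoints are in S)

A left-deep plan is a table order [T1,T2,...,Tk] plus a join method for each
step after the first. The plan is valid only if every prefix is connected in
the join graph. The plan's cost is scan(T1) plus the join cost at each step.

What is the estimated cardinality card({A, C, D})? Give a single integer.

500

Tables in S: A(100), C(50), D(300)
Edges inside S: D-C(d=60), C-A(d=50)
numerator = 100 * 50 * 300 = 1500000
denominator = 60 * 50 = 3000
card(S) = 1500000 / 3000 = 500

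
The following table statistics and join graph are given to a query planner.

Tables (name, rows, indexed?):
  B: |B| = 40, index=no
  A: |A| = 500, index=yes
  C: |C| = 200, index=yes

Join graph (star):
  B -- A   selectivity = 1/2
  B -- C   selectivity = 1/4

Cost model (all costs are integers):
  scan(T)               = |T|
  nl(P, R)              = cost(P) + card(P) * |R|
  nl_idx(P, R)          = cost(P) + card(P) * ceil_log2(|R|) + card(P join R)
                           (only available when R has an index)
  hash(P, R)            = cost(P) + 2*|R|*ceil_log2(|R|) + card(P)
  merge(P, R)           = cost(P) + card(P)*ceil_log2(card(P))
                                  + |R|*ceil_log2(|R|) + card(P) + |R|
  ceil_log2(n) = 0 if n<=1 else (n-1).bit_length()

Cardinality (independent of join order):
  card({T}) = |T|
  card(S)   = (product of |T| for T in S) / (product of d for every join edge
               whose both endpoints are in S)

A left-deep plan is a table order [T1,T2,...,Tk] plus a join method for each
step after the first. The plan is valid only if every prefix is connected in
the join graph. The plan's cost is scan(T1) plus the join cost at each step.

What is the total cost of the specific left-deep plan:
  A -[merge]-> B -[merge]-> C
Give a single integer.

157580

step 1: scan A: cost=500, card=500
step 2: join B via merge
    card(P join B) = 500*40/(2) = 10000
    cost = 500 + 500*9 + 40*6 + 500 + 40 = 5780
step 3: join C via merge
    card(P join C) = 10000*200/(4) = 500000
    cost = 5780 + 10000*14 + 200*8 + 10000 + 200 = 157580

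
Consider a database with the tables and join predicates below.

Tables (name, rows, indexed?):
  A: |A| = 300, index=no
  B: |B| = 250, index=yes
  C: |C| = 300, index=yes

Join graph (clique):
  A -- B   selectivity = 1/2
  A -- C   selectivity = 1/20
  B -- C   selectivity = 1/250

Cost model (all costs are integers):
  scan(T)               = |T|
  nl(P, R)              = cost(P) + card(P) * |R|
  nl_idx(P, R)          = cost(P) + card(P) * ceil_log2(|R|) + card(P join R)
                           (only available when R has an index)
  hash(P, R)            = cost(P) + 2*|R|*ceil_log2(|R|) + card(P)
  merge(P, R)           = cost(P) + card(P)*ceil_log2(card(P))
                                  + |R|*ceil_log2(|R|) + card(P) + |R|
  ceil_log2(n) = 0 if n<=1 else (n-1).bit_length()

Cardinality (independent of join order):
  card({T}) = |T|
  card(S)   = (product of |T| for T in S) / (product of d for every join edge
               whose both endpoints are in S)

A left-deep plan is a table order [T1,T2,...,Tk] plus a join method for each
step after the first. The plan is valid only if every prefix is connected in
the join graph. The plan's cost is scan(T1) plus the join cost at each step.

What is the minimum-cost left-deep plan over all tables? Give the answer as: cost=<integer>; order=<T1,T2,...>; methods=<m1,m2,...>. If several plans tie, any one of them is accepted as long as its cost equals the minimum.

Selinger DP (subsets sized 1..n):
  {A}: scan cost=300, card=300
  {B}: scan cost=250, card=250
  {C}: scan cost=300, card=300
  {AB}: card=37500; try (B,hash)→4600, (A,merge)→5500, (B,merge)→5550, (A,hash)→5900, (B,nl_idx)→40200, (A,nl)→75250 …(+1); best=4600 via (B,hash)
  {AC}: card=4500; try (C,hash)→6000, (A,hash)→6000, (C,merge)→6300, (A,merge)→6300, (C,nl_idx)→7500, (C,nl)→90300 …(+1); best=6000 via (C,hash)
  {BC}: card=300; try (C,nl_idx)→2800, (B,nl_idx)→3000, (B,hash)→4600, (C,merge)→5500, (B,merge)→5550, (C,hash)→5900 …(+2); best=2800 via (C,nl_idx)
  {ABC}: card=2250; try (A,hash)→8500, (A,merge)→8800, (B,hash)→14500, (B,nl_idx)→44250, (C,hash)→47500, (B,merge)→71250 …(+5); best=8500 via (A,hash)

cost=8500; order=B,C,A; methods=nl_idx,hash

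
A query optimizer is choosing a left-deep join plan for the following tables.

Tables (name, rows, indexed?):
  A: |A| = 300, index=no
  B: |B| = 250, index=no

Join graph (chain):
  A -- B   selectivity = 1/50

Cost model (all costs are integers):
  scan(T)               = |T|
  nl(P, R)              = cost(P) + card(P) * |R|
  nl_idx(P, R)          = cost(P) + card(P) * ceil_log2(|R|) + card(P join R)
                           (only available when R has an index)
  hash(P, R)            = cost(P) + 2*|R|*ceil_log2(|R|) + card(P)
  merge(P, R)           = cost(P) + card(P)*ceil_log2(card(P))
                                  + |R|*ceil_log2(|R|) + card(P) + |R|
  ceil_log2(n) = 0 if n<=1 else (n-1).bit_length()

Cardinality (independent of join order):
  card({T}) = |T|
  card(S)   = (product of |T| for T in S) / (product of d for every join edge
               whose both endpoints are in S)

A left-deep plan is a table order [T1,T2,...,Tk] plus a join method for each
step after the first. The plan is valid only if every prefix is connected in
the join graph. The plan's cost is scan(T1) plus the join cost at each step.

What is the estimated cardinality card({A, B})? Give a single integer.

Tables in S: A(300), B(250)
Edges inside S: A-B(d=50)
numerator = 300 * 250 = 75000
denominator = 50 = 50
card(S) = 75000 / 50 = 1500

1500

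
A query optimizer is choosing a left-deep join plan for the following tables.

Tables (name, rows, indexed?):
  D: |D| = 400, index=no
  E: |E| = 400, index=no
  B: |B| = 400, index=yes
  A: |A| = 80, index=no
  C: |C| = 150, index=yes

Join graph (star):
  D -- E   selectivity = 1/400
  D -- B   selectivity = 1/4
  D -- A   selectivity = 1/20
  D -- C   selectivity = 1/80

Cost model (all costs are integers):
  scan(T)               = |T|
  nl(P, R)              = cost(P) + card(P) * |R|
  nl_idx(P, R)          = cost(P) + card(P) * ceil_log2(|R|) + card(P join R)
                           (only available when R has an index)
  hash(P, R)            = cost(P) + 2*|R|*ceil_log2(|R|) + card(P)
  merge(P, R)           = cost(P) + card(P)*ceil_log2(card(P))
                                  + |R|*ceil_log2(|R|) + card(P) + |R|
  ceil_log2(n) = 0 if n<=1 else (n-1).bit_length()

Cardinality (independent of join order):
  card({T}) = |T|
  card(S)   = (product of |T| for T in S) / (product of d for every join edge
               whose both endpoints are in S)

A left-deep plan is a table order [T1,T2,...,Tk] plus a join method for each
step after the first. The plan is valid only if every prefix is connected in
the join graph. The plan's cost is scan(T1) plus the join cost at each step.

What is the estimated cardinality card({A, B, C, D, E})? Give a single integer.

Tables in S: A(80), B(400), C(150), D(400), E(400)
Edges inside S: D-E(d=400), D-B(d=4), D-A(d=20), D-C(d=80)
numerator = 80 * 400 * 150 * 400 * 400 = 768000000000
denominator = 400 * 4 * 20 * 80 = 2560000
card(S) = 768000000000 / 2560000 = 300000

300000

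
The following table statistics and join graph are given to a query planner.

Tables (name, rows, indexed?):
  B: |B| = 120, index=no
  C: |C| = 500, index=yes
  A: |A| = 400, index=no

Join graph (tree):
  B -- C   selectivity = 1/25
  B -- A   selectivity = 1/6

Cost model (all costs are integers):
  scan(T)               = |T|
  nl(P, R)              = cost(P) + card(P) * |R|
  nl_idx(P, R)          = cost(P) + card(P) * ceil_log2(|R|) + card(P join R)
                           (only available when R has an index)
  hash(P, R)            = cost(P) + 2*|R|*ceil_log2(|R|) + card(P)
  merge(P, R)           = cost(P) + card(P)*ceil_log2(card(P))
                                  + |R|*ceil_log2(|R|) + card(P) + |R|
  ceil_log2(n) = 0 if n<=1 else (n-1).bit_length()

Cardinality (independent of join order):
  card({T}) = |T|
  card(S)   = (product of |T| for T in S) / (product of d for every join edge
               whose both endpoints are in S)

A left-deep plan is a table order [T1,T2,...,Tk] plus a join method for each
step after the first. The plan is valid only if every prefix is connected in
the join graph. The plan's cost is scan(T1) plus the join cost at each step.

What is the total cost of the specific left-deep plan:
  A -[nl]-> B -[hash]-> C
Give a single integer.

65400

step 1: scan A: cost=400, card=400
step 2: join B via nl
    card(P join B) = 400*120/(6) = 8000
    cost = 400 + 400*120 = 48400
step 3: join C via hash
    card(P join C) = 8000*500/(25) = 160000
    cost = 48400 + 2*500*9 + 8000 = 65400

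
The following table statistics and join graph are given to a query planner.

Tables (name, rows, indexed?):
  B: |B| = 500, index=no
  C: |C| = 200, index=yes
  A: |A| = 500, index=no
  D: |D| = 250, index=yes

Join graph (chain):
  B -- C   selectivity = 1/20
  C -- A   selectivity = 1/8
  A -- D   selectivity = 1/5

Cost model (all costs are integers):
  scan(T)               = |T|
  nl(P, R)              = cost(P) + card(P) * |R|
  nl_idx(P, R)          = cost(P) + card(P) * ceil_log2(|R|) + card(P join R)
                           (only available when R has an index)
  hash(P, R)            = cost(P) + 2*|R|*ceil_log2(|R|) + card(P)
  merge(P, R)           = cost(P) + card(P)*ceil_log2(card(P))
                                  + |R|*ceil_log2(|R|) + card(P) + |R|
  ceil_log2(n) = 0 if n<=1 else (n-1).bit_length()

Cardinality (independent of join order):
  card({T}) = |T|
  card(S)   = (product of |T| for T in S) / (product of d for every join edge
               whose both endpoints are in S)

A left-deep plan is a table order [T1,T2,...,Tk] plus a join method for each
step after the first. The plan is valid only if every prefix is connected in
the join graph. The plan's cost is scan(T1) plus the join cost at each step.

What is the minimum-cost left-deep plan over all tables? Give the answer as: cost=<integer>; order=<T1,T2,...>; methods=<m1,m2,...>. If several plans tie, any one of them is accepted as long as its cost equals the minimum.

cost=334700; order=B,C,A,D; methods=hash,hash,hash

Selinger DP (subsets sized 1..n):
  {B}: scan cost=500, card=500
  {C}: scan cost=200, card=200
  {A}: scan cost=500, card=500
  {D}: scan cost=250, card=250
  {BC}: card=5000; try (C,hash)→4200, (B,merge)→7000, (C,merge)→7300, (B,hash)→9400, (C,nl_idx)→9500, (B,nl)→100200 …(+1); best=4200 via (C,hash)
  {AC}: card=12500; try (C,hash)→4200, (A,merge)→7000, (C,merge)→7300, (A,hash)→9400, (C,nl_idx)→17000, (A,nl)→100200 …(+1); best=4200 via (C,hash)
  {AD}: card=25000; try (D,hash)→5000, (A,merge)→7500, (D,merge)→7750, (A,hash)→9500, (D,nl_idx)→29500, (A,nl)→125250 …(+1); best=5000 via (D,hash)
  {ABC}: card=312500; try (A,hash)→18200, (B,hash)→25700, (A,merge)→79200, (B,merge)→196700, (A,nl)→2504200, (B,nl)→6254200; best=18200 via (A,hash)
  {ACD}: card=625000; try (D,hash)→20700, (C,hash)→33200, (D,merge)→193950, (C,merge)→406800, (D,nl_idx)→729200, (C,nl_idx)→830000 …(+2); best=20700 via (D,hash)
  {ABCD}: card=15625000; try (D,hash)→334700, (B,hash)→654700, (D,merge)→6270450, (B,merge)→13150700, (D,nl_idx)→18143200, (D,nl)→78143200 …(+1); best=334700 via (D,hash)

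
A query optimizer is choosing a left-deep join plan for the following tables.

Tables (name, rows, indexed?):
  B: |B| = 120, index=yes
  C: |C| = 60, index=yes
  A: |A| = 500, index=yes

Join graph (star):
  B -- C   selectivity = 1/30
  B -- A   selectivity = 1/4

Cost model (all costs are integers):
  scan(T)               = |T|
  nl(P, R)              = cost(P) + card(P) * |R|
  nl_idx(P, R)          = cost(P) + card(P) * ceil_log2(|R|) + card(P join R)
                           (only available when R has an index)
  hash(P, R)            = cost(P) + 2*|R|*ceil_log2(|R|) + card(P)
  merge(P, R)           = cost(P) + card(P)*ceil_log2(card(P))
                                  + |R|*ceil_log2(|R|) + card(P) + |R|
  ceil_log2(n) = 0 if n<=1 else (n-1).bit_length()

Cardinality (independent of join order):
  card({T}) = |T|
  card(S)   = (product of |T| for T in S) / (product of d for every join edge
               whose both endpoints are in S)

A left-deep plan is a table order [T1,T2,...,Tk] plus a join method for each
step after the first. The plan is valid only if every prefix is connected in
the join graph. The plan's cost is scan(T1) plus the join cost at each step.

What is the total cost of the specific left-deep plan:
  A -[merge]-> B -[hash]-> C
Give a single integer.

22180

step 1: scan A: cost=500, card=500
step 2: join B via merge
    card(P join B) = 500*120/(4) = 15000
    cost = 500 + 500*9 + 120*7 + 500 + 120 = 6460
step 3: join C via hash
    card(P join C) = 15000*60/(30) = 30000
    cost = 6460 + 2*60*6 + 15000 = 22180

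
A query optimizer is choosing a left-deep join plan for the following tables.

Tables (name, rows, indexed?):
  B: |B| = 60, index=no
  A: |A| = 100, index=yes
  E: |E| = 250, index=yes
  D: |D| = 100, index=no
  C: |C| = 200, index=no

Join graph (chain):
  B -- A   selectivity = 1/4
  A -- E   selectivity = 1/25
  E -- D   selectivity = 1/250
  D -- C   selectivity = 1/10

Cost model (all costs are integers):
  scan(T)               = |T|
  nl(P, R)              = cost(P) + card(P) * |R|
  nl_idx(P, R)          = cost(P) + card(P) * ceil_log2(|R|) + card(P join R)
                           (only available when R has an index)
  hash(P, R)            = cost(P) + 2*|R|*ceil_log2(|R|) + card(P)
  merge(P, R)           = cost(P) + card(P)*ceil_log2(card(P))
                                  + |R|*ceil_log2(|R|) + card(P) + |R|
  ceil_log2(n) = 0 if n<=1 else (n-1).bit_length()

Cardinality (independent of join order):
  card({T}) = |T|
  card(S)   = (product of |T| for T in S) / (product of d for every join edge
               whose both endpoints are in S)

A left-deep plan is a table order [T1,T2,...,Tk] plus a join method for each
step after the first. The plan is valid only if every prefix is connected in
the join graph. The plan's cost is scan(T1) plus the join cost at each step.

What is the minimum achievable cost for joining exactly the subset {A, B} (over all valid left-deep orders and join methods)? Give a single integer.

Selinger DP over subsets of {A,B}:
  {B}: scan cost=60, card=60
  {A}: scan cost=100, card=100
  {AB}: card=1500; try (B,hash)→920, (A,merge)→1280, (B,merge)→1320, (A,hash)→1520, (A,nl_idx)→1980, (A,nl)→6060 …(+1); best=920 via (B,hash)

920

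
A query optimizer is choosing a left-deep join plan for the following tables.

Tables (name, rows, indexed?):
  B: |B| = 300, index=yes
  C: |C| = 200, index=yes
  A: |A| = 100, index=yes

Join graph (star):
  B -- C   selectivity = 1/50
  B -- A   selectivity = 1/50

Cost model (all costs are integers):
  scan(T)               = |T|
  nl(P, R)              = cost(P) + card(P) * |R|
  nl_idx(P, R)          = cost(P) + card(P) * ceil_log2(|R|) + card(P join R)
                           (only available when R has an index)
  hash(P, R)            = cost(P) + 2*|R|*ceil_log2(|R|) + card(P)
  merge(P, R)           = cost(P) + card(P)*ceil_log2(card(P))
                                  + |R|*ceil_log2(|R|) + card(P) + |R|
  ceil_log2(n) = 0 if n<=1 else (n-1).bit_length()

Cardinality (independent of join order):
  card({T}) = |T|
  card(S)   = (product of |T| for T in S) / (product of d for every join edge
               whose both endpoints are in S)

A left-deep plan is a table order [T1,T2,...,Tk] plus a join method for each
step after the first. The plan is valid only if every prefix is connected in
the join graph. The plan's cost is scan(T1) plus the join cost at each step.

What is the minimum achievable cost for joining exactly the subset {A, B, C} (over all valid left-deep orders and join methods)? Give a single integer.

5400

Selinger DP over subsets of {A,B,C}:
  {B}: scan cost=300, card=300
  {C}: scan cost=200, card=200
  {A}: scan cost=100, card=100
  {BC}: card=1200; try (B,nl_idx)→3200, (C,hash)→3800, (C,nl_idx)→3900, (B,merge)→5000, (C,merge)→5100, (B,hash)→5800 …(+2); best=3200 via (B,nl_idx)
  {AB}: card=600; try (B,nl_idx)→1600, (A,hash)→2000, (A,nl_idx)→3000, (B,merge)→3900, (A,merge)→4100, (B,hash)→5600 …(+2); best=1600 via (B,nl_idx)
  {ABC}: card=2400; try (C,hash)→5400, (A,hash)→5800, (C,nl_idx)→8800, (C,merge)→10000, (A,nl_idx)→14000, (A,merge)→18400 …(+2); best=5400 via (C,hash)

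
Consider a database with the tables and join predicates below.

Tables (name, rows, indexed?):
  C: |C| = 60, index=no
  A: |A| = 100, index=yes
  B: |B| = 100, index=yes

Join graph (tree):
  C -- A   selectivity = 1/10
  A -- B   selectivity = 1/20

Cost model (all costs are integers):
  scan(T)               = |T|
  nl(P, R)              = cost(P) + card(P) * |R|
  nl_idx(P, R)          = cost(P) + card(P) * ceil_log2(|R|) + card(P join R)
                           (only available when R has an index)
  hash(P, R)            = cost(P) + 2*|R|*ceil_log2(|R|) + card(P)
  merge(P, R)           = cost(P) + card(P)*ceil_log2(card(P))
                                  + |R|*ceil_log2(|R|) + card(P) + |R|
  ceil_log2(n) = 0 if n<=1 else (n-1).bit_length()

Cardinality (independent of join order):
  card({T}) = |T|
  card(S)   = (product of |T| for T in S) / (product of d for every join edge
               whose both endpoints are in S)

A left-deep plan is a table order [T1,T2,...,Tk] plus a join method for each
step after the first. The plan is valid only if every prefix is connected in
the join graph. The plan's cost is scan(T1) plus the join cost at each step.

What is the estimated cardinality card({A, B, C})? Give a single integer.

3000

Tables in S: A(100), B(100), C(60)
Edges inside S: C-A(d=10), A-B(d=20)
numerator = 100 * 100 * 60 = 600000
denominator = 10 * 20 = 200
card(S) = 600000 / 200 = 3000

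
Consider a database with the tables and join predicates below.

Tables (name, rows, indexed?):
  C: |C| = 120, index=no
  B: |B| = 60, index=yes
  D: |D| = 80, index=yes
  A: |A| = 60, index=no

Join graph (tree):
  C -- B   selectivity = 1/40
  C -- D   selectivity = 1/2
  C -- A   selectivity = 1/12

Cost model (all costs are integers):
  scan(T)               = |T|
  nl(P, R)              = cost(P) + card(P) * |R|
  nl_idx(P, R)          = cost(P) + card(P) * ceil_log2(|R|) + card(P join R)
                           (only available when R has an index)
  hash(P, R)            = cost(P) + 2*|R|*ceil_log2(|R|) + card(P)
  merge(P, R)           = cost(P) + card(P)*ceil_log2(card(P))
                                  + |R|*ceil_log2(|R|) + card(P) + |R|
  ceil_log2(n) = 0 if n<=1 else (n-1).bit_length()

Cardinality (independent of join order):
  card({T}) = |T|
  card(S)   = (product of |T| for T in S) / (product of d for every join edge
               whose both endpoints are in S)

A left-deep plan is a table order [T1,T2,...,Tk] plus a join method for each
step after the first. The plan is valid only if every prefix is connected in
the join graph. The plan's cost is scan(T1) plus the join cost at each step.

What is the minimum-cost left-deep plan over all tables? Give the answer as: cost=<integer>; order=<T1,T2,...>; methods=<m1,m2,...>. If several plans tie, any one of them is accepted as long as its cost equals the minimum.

cost=3880; order=C,B,A,D; methods=hash,hash,hash

Selinger DP (subsets sized 1..n):
  {C}: scan cost=120, card=120
  {B}: scan cost=60, card=60
  {D}: scan cost=80, card=80
  {A}: scan cost=60, card=60
  {BC}: card=180; try (B,hash)→960, (B,nl_idx)→1020, (C,merge)→1440, (B,merge)→1500, (C,hash)→1800, (C,nl)→7260 …(+1); best=960 via (B,hash)
  {CD}: card=4800; try (D,hash)→1360, (C,merge)→1680, (D,merge)→1720, (C,hash)→1840, (D,nl_idx)→5760, (C,nl)→9680 …(+1); best=1360 via (D,hash)
  {AC}: card=600; try (A,hash)→960, (C,merge)→1440, (A,merge)→1500, (C,hash)→1800, (C,nl)→7260, (A,nl)→7320; best=960 via (A,hash)
  {BCD}: card=7200; try (D,hash)→2260, (D,merge)→3220, (B,hash)→6880, (D,nl_idx)→9420, (D,nl)→15360, (B,nl_idx)→37360 …(+2); best=2260 via (D,hash)
  {ABC}: card=900; try (A,hash)→1860, (B,hash)→2280, (A,merge)→3000, (B,nl_idx)→5460, (B,merge)→7980, (A,nl)→11760 …(+1); best=1860 via (A,hash)
  {ACD}: card=24000; try (D,hash)→2680, (A,hash)→6880, (D,merge)→8200, (D,nl_idx)→29160, (D,nl)→48960, (A,merge)→68980 …(+1); best=2680 via (D,hash)
  {ABCD}: card=36000; try (D,hash)→3880, (A,hash)→10180, (D,merge)→12400, (B,hash)→27400, (D,nl_idx)→44160, (D,nl)→73860 …(+5); best=3880 via (D,hash)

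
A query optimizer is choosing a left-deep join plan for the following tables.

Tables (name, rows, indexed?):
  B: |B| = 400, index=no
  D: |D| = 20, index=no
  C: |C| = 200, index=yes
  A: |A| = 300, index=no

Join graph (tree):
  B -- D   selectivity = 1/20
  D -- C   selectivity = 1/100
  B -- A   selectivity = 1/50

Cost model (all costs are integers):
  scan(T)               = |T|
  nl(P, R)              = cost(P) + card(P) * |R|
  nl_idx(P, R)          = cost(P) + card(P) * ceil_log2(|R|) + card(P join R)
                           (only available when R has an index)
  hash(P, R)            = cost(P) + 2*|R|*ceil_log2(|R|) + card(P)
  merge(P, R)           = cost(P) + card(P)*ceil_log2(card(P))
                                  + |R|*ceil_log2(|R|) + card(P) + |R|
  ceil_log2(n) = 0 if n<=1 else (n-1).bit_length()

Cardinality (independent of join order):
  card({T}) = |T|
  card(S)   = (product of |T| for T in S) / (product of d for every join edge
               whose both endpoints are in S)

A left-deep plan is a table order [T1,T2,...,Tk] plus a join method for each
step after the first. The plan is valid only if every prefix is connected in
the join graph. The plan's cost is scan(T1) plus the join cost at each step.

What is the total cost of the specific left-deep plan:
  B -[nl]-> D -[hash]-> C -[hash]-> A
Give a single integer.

18200

step 1: scan B: cost=400, card=400
step 2: join D via nl
    card(P join D) = 400*20/(20) = 400
    cost = 400 + 400*20 = 8400
step 3: join C via hash
    card(P join C) = 400*200/(100) = 800
    cost = 8400 + 2*200*8 + 400 = 12000
step 4: join A via hash
    card(P join A) = 800*300/(50) = 4800
    cost = 12000 + 2*300*9 + 800 = 18200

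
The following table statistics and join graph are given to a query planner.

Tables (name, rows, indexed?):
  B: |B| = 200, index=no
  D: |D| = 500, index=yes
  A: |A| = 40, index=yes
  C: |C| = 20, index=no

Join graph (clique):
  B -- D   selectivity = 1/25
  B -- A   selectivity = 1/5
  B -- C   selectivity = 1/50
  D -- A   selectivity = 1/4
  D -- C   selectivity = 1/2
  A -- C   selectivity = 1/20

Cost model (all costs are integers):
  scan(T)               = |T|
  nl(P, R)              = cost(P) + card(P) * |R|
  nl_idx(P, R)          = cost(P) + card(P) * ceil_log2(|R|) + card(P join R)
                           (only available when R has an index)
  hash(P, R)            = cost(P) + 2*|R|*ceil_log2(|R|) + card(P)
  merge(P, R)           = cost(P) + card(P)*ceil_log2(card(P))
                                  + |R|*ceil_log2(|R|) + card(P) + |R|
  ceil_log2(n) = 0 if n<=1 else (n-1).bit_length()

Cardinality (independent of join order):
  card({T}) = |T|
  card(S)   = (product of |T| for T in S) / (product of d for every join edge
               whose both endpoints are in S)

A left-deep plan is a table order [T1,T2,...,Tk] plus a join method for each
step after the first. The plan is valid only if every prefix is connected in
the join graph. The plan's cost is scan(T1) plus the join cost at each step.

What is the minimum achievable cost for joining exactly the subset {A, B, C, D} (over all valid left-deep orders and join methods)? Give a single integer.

1480

Selinger DP over subsets of {A,B,C,D}:
  {B}: scan cost=200, card=200
  {D}: scan cost=500, card=500
  {A}: scan cost=40, card=40
  {C}: scan cost=20, card=20
  {BD}: card=4000; try (B,hash)→4200, (D,nl_idx)→6000, (D,merge)→7000, (B,merge)→7300, (D,hash)→9400, (D,nl)→100200 …(+1); best=4200 via (B,hash)
  {AB}: card=1600; try (A,hash)→880, (B,merge)→2120, (A,merge)→2280, (A,nl_idx)→3000, (B,hash)→3280, (B,nl)→8040 …(+1); best=880 via (A,hash)
  {BC}: card=80; try (C,hash)→600, (B,merge)→1940, (C,merge)→2120, (B,hash)→3240, (B,nl)→4020, (C,nl)→4200; best=600 via (C,hash)
  {AD}: card=5000; try (A,hash)→1480, (D,merge)→5320, (D,nl_idx)→5400, (A,merge)→5780, (A,nl_idx)→8500, (D,hash)→9080 …(+2); best=1480 via (A,hash)
  {CD}: card=5000; try (C,hash)→1200, (D,merge)→5140, (D,nl_idx)→5200, (C,merge)→5620, (D,hash)→9040, (D,nl)→10020 …(+1); best=1200 via (C,hash)
  {AC}: card=40; try (A,nl_idx)→180, (C,hash)→280, (A,merge)→420, (C,merge)→440, (A,hash)→520, (A,nl)→820 …(+1); best=180 via (A,nl_idx)
  {ABD}: card=8000; try (A,hash)→8680, (B,hash)→9680, (D,hash)→11480, (D,nl_idx)→23280, (D,merge)→25080, (A,nl_idx)→36200 …(+5); best=8680 via (A,hash)
  {BCD}: card=800; try (D,nl_idx)→2120, (D,merge)→6240, (C,hash)→8400, (B,hash)→9400, (D,hash)→9680, (D,nl)→40600 …(+4); best=2120 via (D,nl_idx)
  {ABC}: card=32; try (A,nl_idx)→1112, (A,hash)→1160, (A,merge)→1520, (B,merge)→2260, (C,hash)→2680, (B,hash)→3420 …(+4); best=1112 via (A,nl_idx)
  {ACD}: card=2500; try (D,nl_idx)→3040, (D,merge)→5460, (C,hash)→6680, (A,hash)→6680, (D,hash)→9220, (D,nl)→20180 …(+5); best=3040 via (D,nl_idx)
  {ABCD}: card=80; try (D,nl_idx)→1480, (A,hash)→3400, (D,merge)→6304, (A,nl_idx)→7000, (B,hash)→8740, (D,hash)→10144 …(+8); best=1480 via (D,nl_idx)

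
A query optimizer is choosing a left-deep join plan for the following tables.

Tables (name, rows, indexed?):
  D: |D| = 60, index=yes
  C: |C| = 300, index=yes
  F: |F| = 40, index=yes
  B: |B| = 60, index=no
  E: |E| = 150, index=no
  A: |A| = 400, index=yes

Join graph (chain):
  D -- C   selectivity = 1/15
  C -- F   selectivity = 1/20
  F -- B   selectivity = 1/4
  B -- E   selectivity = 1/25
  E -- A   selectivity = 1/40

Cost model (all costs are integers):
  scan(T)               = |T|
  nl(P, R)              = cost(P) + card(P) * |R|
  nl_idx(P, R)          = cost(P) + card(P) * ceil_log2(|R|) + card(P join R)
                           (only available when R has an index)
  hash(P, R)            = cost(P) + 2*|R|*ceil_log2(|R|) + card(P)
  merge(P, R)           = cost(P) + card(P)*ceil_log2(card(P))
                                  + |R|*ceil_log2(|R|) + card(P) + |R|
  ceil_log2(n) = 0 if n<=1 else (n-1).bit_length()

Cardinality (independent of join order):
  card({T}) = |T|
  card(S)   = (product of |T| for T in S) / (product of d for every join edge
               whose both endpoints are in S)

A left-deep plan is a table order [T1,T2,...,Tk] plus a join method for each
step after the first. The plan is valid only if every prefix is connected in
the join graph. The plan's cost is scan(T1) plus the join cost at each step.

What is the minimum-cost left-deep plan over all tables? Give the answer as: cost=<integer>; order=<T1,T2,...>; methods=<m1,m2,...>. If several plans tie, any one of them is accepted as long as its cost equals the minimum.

Selinger DP (subsets sized 1..n):
  {D}: scan cost=60, card=60
  {C}: scan cost=300, card=300
  {F}: scan cost=40, card=40
  {B}: scan cost=60, card=60
  {E}: scan cost=150, card=150
  {A}: scan cost=400, card=400
  {CD}: card=1200; try (D,hash)→1320, (C,nl_idx)→1800, (D,nl_idx)→3300, (C,merge)→3480, (D,merge)→3720, (C,hash)→5520 …(+2); best=1320 via (D,hash)
  {CF}: card=600; try (C,nl_idx)→1000, (F,hash)→1080, (F,nl_idx)→2700, (C,merge)→3320, (F,merge)→3580, (C,hash)→5480 …(+2); best=1000 via (C,nl_idx)
  {BF}: card=600; try (F,hash)→600, (B,merge)→740, (F,merge)→760, (B,hash)→800, (F,nl_idx)→1020, (B,nl)→2440 …(+1); best=600 via (F,hash)
  {BE}: card=360; try (B,hash)→1020, (E,merge)→1830, (B,merge)→1920, (E,hash)→2520, (E,nl)→9060, (B,nl)→9150; best=1020 via (B,hash)
  {AE}: card=1500; try (A,nl_idx)→3000, (E,hash)→3200, (A,merge)→5500, (E,merge)→5750, (A,hash)→7500, (A,nl)→60150 …(+1); best=3000 via (A,nl_idx)
  {CDF}: card=2400; try (D,hash)→2320, (F,hash)→3000, (D,nl_idx)→7000, (D,merge)→8020, (F,nl_idx)→10920, (F,merge)→16000 …(+2); best=2320 via (D,hash)
  {BCF}: card=9000; try (B,hash)→2320, (C,hash)→6600, (B,merge)→8020, (C,merge)→10200, (C,nl_idx)→15000, (B,nl)→37000 …(+1); best=2320 via (B,hash)
  {BEF}: card=3600; try (F,hash)→1860, (E,hash)→3600, (F,merge)→4900, (F,nl_idx)→6780, (E,merge)→8550, (F,nl)→15420 …(+1); best=1860 via (F,hash)
  {ABE}: card=3600; try (B,hash)→5220, (A,nl_idx)→7860, (A,hash)→8580, (A,merge)→8620, (B,merge)→21420, (B,nl)→93000 …(+1); best=5220 via (B,hash)
  {BCDF}: card=36000; try (B,hash)→5440, (D,hash)→12040, (B,merge)→33940, (D,nl_idx)→92320, (D,merge)→137740, (B,nl)→146320 …(+1); best=5440 via (B,hash)
  {BCEF}: card=54000; try (C,hash)→10860, (E,hash)→13720, (C,merge)→51660, (C,nl_idx)→88260, (E,merge)→138670, (C,nl)→1081860 …(+1); best=10860 via (C,hash)
  {ABEF}: card=36000; try (F,hash)→9300, (A,hash)→12660, (F,merge)→52300, (A,merge)→52660, (F,nl_idx)→62820, (A,nl_idx)→70260 …(+2); best=9300 via (F,hash)
  {BCDEF}: card=216000; try (E,hash)→43840, (D,hash)→65580, (D,nl_idx)→550860, (E,merge)→618790, (D,merge)→929280, (D,nl)→3250860 …(+1); best=43840 via (E,hash)
  {ABCEF}: card=540000; try (C,hash)→50700, (A,hash)→72060, (C,merge)→624300, (C,nl_idx)→873300, (A,merge)→932860, (A,nl_idx)→1036860 …(+2); best=50700 via (C,hash)
  {ABCDEF}: card=2160000; try (A,hash)→267040, (D,hash)→591420, (A,nl_idx)→4147840, (A,merge)→4151840, (D,nl_idx)→5450700, (D,merge)→11391120 …(+2); best=267040 via (A,hash)

cost=267040; order=F,C,D,B,E,A; methods=nl_idx,hash,hash,hash,hash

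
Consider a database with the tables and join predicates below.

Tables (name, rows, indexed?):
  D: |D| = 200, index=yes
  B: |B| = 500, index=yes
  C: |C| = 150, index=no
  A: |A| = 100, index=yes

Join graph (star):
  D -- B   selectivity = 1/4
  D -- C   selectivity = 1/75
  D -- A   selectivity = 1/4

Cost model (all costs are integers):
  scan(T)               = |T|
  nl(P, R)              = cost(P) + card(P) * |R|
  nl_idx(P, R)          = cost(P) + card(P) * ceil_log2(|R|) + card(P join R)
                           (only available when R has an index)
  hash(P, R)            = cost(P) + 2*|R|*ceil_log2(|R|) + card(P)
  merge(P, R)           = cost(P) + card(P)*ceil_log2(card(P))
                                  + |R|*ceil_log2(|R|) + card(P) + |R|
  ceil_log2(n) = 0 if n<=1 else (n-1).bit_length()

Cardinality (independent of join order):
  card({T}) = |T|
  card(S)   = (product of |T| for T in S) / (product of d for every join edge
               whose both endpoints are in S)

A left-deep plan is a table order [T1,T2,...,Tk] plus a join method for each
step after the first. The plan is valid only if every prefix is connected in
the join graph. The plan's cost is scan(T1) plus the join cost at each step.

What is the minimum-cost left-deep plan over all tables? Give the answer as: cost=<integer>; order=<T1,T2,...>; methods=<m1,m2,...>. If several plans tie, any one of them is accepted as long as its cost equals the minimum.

Selinger DP (subsets sized 1..n):
  {D}: scan cost=200, card=200
  {B}: scan cost=500, card=500
  {C}: scan cost=150, card=150
  {A}: scan cost=100, card=100
  {BD}: card=25000; try (D,hash)→4200, (B,merge)→7000, (D,merge)→7300, (B,hash)→9400, (B,nl_idx)→27000, (D,nl_idx)→29500 …(+2); best=4200 via (D,hash)
  {CD}: card=400; try (D,nl_idx)→1750, (C,hash)→2800, (D,merge)→3300, (C,merge)→3350, (D,hash)→3500, (D,nl)→30150 …(+1); best=1750 via (D,nl_idx)
  {AD}: card=5000; try (A,hash)→1800, (D,merge)→2700, (A,merge)→2800, (D,hash)→3400, (D,nl_idx)→5900, (A,nl_idx)→6600 …(+2); best=1800 via (A,hash)
  {BCD}: card=50000; try (B,merge)→10750, (B,hash)→11150, (C,hash)→31600, (B,nl_idx)→55350, (B,nl)→201750, (C,merge)→405550 …(+1); best=10750 via (B,merge)
  {ABD}: card=625000; try (B,hash)→15800, (A,hash)→30600, (B,merge)→76800, (A,merge)→405000, (B,nl_idx)→671800, (A,nl_idx)→804200 …(+2); best=15800 via (B,hash)
  {ACD}: card=10000; try (A,hash)→3550, (A,merge)→6550, (C,hash)→9200, (A,nl_idx)→14550, (A,nl)→41750, (C,merge)→73150 …(+1); best=3550 via (A,hash)
  {ABCD}: card=1250000; try (B,hash)→22550, (A,hash)→62150, (B,merge)→158550, (C,hash)→643200, (A,merge)→861550, (B,nl_idx)→1343550 …(+5); best=22550 via (B,hash)

cost=22550; order=C,D,A,B; methods=nl_idx,hash,hash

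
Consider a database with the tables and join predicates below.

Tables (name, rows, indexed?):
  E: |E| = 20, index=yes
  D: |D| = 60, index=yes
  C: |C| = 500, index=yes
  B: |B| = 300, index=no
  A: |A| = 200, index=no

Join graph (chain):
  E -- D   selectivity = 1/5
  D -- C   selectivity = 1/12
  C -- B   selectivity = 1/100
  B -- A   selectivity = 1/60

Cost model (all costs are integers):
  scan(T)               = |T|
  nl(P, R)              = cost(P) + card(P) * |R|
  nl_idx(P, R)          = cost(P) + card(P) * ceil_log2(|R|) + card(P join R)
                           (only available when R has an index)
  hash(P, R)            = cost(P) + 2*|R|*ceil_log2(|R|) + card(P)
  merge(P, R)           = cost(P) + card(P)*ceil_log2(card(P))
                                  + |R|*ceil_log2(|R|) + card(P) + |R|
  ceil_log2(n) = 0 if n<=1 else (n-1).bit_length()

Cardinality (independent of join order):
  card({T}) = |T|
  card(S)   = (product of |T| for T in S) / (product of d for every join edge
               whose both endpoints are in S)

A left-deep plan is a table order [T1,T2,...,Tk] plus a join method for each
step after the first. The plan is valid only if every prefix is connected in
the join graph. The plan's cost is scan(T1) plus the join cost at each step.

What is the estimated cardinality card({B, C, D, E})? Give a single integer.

30000

Tables in S: B(300), C(500), D(60), E(20)
Edges inside S: E-D(d=5), D-C(d=12), C-B(d=100)
numerator = 300 * 500 * 60 * 20 = 180000000
denominator = 5 * 12 * 100 = 6000
card(S) = 180000000 / 6000 = 30000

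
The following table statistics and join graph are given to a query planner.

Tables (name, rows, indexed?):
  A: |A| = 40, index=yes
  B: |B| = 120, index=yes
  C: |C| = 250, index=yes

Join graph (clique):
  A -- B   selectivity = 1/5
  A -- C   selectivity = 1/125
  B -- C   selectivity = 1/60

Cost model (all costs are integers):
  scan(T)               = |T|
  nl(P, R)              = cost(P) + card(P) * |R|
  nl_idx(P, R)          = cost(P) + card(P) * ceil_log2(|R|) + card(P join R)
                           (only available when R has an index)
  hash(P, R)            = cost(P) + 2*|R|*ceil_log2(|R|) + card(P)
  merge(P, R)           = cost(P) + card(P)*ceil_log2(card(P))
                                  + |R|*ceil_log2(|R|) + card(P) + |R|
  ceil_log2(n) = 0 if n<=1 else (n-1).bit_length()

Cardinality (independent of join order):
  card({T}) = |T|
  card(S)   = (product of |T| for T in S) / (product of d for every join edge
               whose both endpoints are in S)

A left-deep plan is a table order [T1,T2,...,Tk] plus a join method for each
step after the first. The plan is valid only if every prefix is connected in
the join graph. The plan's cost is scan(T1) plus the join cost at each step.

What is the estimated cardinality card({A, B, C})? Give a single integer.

Tables in S: A(40), B(120), C(250)
Edges inside S: A-B(d=5), A-C(d=125), B-C(d=60)
numerator = 40 * 120 * 250 = 1200000
denominator = 5 * 125 * 60 = 37500
card(S) = 1200000 / 37500 = 32

32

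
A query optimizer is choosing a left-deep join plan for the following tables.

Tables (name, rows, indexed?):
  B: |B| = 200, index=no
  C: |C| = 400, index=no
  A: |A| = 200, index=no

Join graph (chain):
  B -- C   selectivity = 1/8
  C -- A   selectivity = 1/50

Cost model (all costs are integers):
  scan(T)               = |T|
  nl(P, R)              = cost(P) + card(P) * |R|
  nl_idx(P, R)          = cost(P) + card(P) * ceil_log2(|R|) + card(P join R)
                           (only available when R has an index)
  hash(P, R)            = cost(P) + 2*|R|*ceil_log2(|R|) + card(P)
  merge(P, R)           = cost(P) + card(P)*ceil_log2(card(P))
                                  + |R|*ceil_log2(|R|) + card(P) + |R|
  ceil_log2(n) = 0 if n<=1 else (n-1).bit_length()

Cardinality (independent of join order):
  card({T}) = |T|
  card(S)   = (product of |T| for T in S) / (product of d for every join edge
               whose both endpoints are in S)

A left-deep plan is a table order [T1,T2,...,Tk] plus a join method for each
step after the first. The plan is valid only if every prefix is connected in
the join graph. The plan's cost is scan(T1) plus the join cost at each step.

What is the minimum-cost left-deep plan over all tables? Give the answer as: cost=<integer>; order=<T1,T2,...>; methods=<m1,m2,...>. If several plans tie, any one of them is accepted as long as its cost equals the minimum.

cost=8800; order=C,A,B; methods=hash,hash

Selinger DP (subsets sized 1..n):
  {B}: scan cost=200, card=200
  {C}: scan cost=400, card=400
  {A}: scan cost=200, card=200
  {BC}: card=10000; try (B,hash)→4000, (C,merge)→6000, (B,merge)→6200, (C,hash)→7600, (C,nl)→80200, (B,nl)→80400; best=4000 via (B,hash)
  {AC}: card=1600; try (A,hash)→4000, (C,merge)→6000, (A,merge)→6200, (C,hash)→7600, (C,nl)→80200, (A,nl)→80400; best=4000 via (A,hash)
  {ABC}: card=40000; try (B,hash)→8800, (A,hash)→17200, (B,merge)→25000, (A,merge)→155800, (B,nl)→324000, (A,nl)→2004000; best=8800 via (B,hash)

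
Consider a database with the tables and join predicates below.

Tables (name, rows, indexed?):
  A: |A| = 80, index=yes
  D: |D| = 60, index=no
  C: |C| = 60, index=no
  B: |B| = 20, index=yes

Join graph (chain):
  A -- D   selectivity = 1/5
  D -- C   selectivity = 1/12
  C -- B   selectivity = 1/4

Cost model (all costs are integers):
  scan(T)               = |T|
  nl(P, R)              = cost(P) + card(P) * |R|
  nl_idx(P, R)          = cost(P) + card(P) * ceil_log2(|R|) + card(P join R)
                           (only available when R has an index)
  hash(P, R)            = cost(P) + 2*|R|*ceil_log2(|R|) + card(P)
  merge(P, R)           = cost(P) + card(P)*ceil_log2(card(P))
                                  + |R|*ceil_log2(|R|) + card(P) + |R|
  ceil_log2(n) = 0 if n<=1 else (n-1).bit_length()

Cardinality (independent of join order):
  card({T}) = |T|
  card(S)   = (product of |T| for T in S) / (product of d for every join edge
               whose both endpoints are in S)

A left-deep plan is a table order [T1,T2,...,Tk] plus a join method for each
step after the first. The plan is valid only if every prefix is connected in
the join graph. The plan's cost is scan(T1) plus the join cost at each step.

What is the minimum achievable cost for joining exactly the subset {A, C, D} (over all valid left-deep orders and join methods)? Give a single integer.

2260

Selinger DP over subsets of {A,C,D}:
  {A}: scan cost=80, card=80
  {D}: scan cost=60, card=60
  {C}: scan cost=60, card=60
  {AD}: card=960; try (D,hash)→880, (A,merge)→1120, (D,merge)→1140, (A,hash)→1240, (A,nl_idx)→1440, (A,nl)→4860 …(+1); best=880 via (D,hash)
  {CD}: card=300; try (D,hash)→840, (C,hash)→840, (D,merge)→900, (C,merge)→900, (D,nl)→3660, (C,nl)→3660; best=840 via (D,hash)
  {ACD}: card=4800; try (A,hash)→2260, (C,hash)→2560, (A,merge)→4480, (A,nl_idx)→7740, (C,merge)→11860, (A,nl)→24840 …(+1); best=2260 via (A,hash)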